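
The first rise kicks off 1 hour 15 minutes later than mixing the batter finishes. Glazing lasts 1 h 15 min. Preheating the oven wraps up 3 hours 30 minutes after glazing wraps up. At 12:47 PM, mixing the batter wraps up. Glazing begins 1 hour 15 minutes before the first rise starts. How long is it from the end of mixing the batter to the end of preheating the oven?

4 hours 45 minutes

The first rise starts at 12:47 PM + 75 min = 2:02 PM.
Glazing starts at 2:02 PM − 75 min = 12:47 PM.
Glazing ends at 12:47 PM + 75 min = 2:02 PM.
Preheating the oven ends at 2:02 PM + 210 min = 5:32 PM.
From 12:47 PM to 5:32 PM is 4 hours 45 minutes.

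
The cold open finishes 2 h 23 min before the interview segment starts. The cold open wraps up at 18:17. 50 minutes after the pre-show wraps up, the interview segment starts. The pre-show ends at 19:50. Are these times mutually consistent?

The interview segment starts at 19:50 + 50 min = 20:40.
The cold open ends at 20:40 − 143 min = 18:17.
That matches the stated 18:17, so the schedule is consistent.

Yes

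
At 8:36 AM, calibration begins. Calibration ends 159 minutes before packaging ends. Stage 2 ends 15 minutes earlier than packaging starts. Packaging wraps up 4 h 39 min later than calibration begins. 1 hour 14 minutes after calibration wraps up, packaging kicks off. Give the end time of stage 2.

Packaging ends at 8:36 AM + 279 min = 1:15 PM.
Calibration ends at 1:15 PM − 159 min = 10:36 AM.
Packaging starts at 10:36 AM + 74 min = 11:50 AM.
Stage 2 ends at 11:50 AM − 15 min = 11:35 AM.

11:35 AM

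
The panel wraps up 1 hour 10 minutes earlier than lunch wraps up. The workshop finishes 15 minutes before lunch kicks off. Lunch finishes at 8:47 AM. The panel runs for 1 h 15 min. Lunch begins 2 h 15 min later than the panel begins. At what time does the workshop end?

8:22 AM

The panel ends at 8:47 AM − 70 min = 7:37 AM.
The panel starts at 7:37 AM − 75 min = 6:22 AM.
Lunch starts at 6:22 AM + 135 min = 8:37 AM.
The workshop ends at 8:37 AM − 15 min = 8:22 AM.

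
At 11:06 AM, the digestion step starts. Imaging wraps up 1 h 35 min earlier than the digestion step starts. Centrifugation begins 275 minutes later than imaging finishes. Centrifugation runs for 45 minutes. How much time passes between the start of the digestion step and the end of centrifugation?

Imaging ends at 11:06 AM − 95 min = 9:31 AM.
Centrifugation starts at 9:31 AM + 275 min = 2:06 PM.
Centrifugation ends at 2:06 PM + 45 min = 2:51 PM.
From 11:06 AM to 2:51 PM is 225 minutes.

225 minutes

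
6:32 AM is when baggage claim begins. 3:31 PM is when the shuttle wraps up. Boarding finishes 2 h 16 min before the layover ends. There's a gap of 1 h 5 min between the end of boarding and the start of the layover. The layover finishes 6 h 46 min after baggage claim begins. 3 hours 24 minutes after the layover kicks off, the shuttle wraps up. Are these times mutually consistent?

Yes

The layover ends at 6:32 AM + 406 min = 1:18 PM.
Boarding ends at 1:18 PM − 136 min = 11:02 AM.
The layover starts at 11:02 AM + 65 min = 12:07 PM.
The shuttle ends at 12:07 PM + 204 min = 3:31 PM.
That matches the stated 3:31 PM, so the schedule is consistent.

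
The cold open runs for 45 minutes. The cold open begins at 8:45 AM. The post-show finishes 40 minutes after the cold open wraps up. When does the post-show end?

10:10 AM

The cold open ends at 8:45 AM + 45 min = 9:30 AM.
The post-show ends at 9:30 AM + 40 min = 10:10 AM.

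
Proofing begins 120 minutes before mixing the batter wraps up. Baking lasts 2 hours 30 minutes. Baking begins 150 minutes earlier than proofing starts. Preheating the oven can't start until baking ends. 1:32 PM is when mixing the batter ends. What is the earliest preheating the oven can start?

Proofing starts at 1:32 PM − 120 min = 11:32 AM.
Baking starts at 11:32 AM − 150 min = 9:02 AM.
Baking ends at 9:02 AM + 150 min = 11:32 AM.
Preheating the oven is bounded by baking, so the earliest it can start is 11:32 AM.

11:32 AM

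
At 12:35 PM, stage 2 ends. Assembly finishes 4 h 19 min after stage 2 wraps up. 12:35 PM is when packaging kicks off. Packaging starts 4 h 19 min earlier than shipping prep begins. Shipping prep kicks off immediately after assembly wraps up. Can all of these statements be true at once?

Assembly ends at 12:35 PM + 259 min = 4:54 PM.
So shipping prep starts at 4:54 PM.
Packaging starts at 4:54 PM − 259 min = 12:35 PM.
That matches the stated 12:35 PM, so the schedule is consistent.

Yes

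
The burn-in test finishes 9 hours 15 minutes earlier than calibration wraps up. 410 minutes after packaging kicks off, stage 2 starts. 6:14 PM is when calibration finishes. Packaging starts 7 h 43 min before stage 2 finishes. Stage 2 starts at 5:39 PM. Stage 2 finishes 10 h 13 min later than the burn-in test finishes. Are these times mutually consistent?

No

The burn-in test ends at 6:14 PM − 555 min = 8:59 AM.
Stage 2 ends at 8:59 AM + 613 min = 7:12 PM.
Packaging starts at 7:12 PM − 463 min = 11:29 AM.
Stage 2 starts at 11:29 AM + 410 min = 6:19 PM.
But stage 2 is also said to start at 5:39 PM — a 40-minute conflict.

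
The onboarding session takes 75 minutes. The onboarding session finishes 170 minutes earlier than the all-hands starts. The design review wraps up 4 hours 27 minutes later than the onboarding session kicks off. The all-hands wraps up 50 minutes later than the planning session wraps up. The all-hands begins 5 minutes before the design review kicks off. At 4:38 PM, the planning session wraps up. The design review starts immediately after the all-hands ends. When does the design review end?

5:45 PM

The all-hands ends at 4:38 PM + 50 min = 5:28 PM.
So the design review starts at 5:28 PM.
The all-hands starts at 5:28 PM − 5 min = 5:23 PM.
The onboarding session ends at 5:23 PM − 170 min = 2:33 PM.
The onboarding session starts at 2:33 PM − 75 min = 1:18 PM.
The design review ends at 1:18 PM + 267 min = 5:45 PM.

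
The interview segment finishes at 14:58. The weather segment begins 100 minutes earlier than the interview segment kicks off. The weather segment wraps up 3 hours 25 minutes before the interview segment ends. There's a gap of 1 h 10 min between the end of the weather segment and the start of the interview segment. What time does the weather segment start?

11:03

The weather segment ends at 14:58 − 205 min = 11:33.
The interview segment starts at 11:33 + 70 min = 12:43.
The weather segment starts at 12:43 − 100 min = 11:03.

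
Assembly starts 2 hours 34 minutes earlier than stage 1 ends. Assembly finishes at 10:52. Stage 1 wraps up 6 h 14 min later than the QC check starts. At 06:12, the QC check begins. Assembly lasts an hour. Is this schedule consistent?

Stage 1 ends at 06:12 + 374 min = 12:26.
Assembly starts at 12:26 − 154 min = 09:52.
Assembly ends at 09:52 + 60 min = 10:52.
That matches the stated 10:52, so the schedule is consistent.

Yes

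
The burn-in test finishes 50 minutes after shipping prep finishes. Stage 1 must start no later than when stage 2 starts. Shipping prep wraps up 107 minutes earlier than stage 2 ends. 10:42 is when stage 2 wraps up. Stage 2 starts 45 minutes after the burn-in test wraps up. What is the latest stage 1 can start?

Shipping prep ends at 10:42 − 107 min = 08:55.
The burn-in test ends at 08:55 + 50 min = 09:45.
Stage 2 starts at 09:45 + 45 min = 10:30.
Stage 1 is bounded by stage 2, so the latest it can start is 10:30.

10:30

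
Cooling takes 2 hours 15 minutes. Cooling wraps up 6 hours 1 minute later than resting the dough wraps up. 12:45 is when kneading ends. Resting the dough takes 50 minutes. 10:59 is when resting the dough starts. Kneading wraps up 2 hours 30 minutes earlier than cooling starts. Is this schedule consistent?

Resting the dough ends at 10:59 + 50 min = 11:49.
Cooling ends at 11:49 + 361 min = 17:50.
Cooling starts at 17:50 − 135 min = 15:35.
Kneading ends at 15:35 − 150 min = 13:05.
But kneading is also said to end at 12:45 — a 20-minute conflict.

No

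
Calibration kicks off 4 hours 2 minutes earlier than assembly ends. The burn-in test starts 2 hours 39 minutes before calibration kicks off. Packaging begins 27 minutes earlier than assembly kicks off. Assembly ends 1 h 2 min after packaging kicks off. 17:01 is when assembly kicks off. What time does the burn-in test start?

Packaging starts at 17:01 − 27 min = 16:34.
Assembly ends at 16:34 + 62 min = 17:36.
Calibration starts at 17:36 − 242 min = 13:34.
The burn-in test starts at 13:34 − 159 min = 10:55.

10:55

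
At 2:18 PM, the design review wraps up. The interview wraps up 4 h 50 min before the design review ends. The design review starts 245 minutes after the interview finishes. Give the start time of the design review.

The interview ends at 2:18 PM − 290 min = 9:28 AM.
The design review starts at 9:28 AM + 245 min = 1:33 PM.

1:33 PM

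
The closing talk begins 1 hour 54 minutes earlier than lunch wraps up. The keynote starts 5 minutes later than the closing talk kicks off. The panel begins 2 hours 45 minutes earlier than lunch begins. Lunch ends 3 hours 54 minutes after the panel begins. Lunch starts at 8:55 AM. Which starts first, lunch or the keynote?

The panel starts at 8:55 AM − 165 min = 6:10 AM.
Lunch ends at 6:10 AM + 234 min = 10:04 AM.
The closing talk starts at 10:04 AM − 114 min = 8:10 AM.
The keynote starts at 8:10 AM + 5 min = 8:15 AM.
Lunch starts at 8:55 AM and the keynote starts at 8:15 AM, so the keynote is first.

the keynote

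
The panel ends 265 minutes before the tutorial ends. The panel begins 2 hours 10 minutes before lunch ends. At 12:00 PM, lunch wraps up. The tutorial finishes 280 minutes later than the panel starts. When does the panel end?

The panel starts at 12:00 PM − 130 min = 9:50 AM.
The tutorial ends at 9:50 AM + 280 min = 2:30 PM.
The panel ends at 2:30 PM − 265 min = 10:05 AM.

10:05 AM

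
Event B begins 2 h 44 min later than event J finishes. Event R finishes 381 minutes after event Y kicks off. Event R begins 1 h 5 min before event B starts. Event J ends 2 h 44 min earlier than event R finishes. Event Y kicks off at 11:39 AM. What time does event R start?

4:55 PM

Event R ends at 11:39 AM + 381 min = 6:00 PM.
Event J ends at 6:00 PM − 164 min = 3:16 PM.
Event B starts at 3:16 PM + 164 min = 6:00 PM.
Event R starts at 6:00 PM − 65 min = 4:55 PM.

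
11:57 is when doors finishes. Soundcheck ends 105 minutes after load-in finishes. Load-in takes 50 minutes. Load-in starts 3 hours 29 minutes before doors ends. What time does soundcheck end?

11:03

Load-in starts at 11:57 − 209 min = 08:28.
Load-in ends at 08:28 + 50 min = 09:18.
Soundcheck ends at 09:18 + 105 min = 11:03.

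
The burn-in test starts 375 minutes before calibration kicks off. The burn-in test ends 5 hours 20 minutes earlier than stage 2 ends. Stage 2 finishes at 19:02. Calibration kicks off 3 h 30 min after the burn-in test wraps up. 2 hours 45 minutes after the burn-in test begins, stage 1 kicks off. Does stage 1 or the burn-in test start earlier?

The burn-in test ends at 19:02 − 320 min = 13:42.
Calibration starts at 13:42 + 210 min = 17:12.
The burn-in test starts at 17:12 − 375 min = 10:57.
Stage 1 starts at 10:57 + 165 min = 13:42.
Stage 1 starts at 13:42 and the burn-in test starts at 10:57, so the burn-in test is first.

the burn-in test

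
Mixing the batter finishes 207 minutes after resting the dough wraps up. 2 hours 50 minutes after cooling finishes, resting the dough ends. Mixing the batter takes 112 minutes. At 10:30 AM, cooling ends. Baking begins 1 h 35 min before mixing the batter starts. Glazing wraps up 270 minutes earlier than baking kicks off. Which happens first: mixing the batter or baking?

baking

Resting the dough ends at 10:30 AM + 170 min = 1:20 PM.
Mixing the batter ends at 1:20 PM + 207 min = 4:47 PM.
Mixing the batter starts at 4:47 PM − 112 min = 2:55 PM.
Baking starts at 2:55 PM − 95 min = 1:20 PM.
Mixing the batter starts at 2:55 PM and baking starts at 1:20 PM, so baking is first.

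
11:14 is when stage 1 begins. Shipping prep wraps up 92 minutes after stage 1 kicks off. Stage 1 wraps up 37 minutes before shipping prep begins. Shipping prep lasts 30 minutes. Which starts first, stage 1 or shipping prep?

Shipping prep ends at 11:14 + 92 min = 12:46.
Shipping prep starts at 12:46 − 30 min = 12:16.
Stage 1 starts at 11:14 and shipping prep starts at 12:16, so stage 1 is first.

stage 1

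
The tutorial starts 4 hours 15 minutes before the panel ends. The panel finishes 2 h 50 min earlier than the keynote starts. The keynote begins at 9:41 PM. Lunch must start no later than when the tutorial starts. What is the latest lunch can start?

The panel ends at 9:41 PM − 170 min = 6:51 PM.
The tutorial starts at 6:51 PM − 255 min = 2:36 PM.
Lunch is bounded by the tutorial, so the latest it can start is 2:36 PM.

2:36 PM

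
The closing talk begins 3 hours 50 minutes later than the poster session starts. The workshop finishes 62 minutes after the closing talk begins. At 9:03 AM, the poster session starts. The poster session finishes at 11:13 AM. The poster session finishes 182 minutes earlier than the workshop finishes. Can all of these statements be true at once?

No

The closing talk starts at 9:03 AM + 230 min = 12:53 PM.
The workshop ends at 12:53 PM + 62 min = 1:55 PM.
The poster session ends at 1:55 PM − 182 min = 10:53 AM.
But the poster session is also said to end at 11:13 AM — a 20-minute conflict.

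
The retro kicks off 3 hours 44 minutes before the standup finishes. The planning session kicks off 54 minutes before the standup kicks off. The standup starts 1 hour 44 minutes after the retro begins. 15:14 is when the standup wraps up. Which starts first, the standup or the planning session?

the planning session

The retro starts at 15:14 − 224 min = 11:30.
The standup starts at 11:30 + 104 min = 13:14.
The planning session starts at 13:14 − 54 min = 12:20.
The standup starts at 13:14 and the planning session starts at 12:20, so the planning session is first.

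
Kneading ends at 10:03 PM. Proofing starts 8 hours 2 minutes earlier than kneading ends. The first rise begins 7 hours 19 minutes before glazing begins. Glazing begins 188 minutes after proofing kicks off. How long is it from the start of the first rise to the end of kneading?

Proofing starts at 10:03 PM − 482 min = 2:01 PM.
Glazing starts at 2:01 PM + 188 min = 5:09 PM.
The first rise starts at 5:09 PM − 439 min = 9:50 AM.
From 9:50 AM to 10:03 PM is 12 h 13 min.

12 h 13 min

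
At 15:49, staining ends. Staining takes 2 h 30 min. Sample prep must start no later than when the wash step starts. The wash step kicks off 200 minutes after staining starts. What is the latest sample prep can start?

Staining starts at 15:49 − 150 min = 13:19.
The wash step starts at 13:19 + 200 min = 16:39.
Sample prep is bounded by the wash step, so the latest it can start is 16:39.

16:39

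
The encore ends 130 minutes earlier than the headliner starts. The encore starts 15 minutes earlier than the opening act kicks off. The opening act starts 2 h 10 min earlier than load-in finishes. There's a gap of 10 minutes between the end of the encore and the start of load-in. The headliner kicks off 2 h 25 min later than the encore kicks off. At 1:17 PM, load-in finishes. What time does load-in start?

11:17 AM

The opening act starts at 1:17 PM − 130 min = 11:07 AM.
The encore starts at 11:07 AM − 15 min = 10:52 AM.
The headliner starts at 10:52 AM + 145 min = 1:17 PM.
The encore ends at 1:17 PM − 130 min = 11:07 AM.
Load-in starts at 11:07 AM + 10 min = 11:17 AM.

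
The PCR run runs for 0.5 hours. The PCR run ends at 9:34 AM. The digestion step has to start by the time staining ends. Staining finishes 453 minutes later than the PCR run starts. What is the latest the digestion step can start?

The PCR run starts at 9:34 AM − 30 min = 9:04 AM.
Staining ends at 9:04 AM + 453 min = 4:37 PM.
The digestion step is bounded by staining, so the latest it can start is 4:37 PM.

4:37 PM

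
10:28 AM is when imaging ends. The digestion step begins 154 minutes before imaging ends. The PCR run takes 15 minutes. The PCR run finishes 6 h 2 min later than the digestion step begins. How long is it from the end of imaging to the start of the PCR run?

193 minutes

The digestion step starts at 10:28 AM − 154 min = 7:54 AM.
The PCR run ends at 7:54 AM + 362 min = 1:56 PM.
The PCR run starts at 1:56 PM − 15 min = 1:41 PM.
From 10:28 AM to 1:41 PM is 193 minutes.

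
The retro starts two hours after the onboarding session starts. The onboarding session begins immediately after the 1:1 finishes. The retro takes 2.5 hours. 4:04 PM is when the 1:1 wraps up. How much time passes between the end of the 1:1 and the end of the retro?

The onboarding session starts at 4:04 PM.
The retro starts at 4:04 PM + 120 min = 6:04 PM.
The retro ends at 6:04 PM + 150 min = 8:34 PM.
From 4:04 PM to 8:34 PM is 4 h 30 min.

4 h 30 min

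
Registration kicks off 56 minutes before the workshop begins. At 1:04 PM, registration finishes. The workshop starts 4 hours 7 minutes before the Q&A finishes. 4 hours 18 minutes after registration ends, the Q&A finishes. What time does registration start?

The Q&A ends at 1:04 PM + 258 min = 5:22 PM.
The workshop starts at 5:22 PM − 247 min = 1:15 PM.
Registration starts at 1:15 PM − 56 min = 12:19 PM.

12:19 PM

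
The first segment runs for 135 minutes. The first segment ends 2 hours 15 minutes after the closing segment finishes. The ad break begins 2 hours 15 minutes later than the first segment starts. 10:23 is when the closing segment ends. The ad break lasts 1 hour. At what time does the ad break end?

The first segment ends at 10:23 + 135 min = 12:38.
The first segment starts at 12:38 − 135 min = 10:23.
The ad break starts at 10:23 + 135 min = 12:38.
The ad break ends at 12:38 + 60 min = 13:38.

13:38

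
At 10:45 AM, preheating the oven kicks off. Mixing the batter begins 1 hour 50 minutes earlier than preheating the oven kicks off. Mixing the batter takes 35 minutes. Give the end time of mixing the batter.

9:30 AM

Mixing the batter starts at 10:45 AM − 110 min = 8:55 AM.
Mixing the batter ends at 8:55 AM + 35 min = 9:30 AM.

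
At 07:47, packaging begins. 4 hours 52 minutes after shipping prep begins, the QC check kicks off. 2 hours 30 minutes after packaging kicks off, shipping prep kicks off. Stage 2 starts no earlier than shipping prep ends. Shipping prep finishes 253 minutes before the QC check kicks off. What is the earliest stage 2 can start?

Shipping prep starts at 07:47 + 150 min = 10:17.
The QC check starts at 10:17 + 292 min = 15:09.
Shipping prep ends at 15:09 − 253 min = 10:56.
Stage 2 is bounded by shipping prep, so the earliest it can start is 10:56.

10:56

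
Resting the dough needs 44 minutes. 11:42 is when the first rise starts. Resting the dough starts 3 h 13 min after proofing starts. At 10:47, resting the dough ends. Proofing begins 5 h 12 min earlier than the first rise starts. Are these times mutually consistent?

Proofing starts at 11:42 − 312 min = 06:30.
Resting the dough starts at 06:30 + 193 min = 09:43.
Resting the dough ends at 09:43 + 44 min = 10:27.
But resting the dough is also said to end at 10:47 — a 20-minute conflict.

No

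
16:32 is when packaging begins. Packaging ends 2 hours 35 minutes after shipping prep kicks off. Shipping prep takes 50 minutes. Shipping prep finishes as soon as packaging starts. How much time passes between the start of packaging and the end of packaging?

Shipping prep ends at 16:32.
Shipping prep starts at 16:32 − 50 min = 15:42.
Packaging ends at 15:42 + 155 min = 18:17.
From 16:32 to 18:17 is 105 minutes.

105 minutes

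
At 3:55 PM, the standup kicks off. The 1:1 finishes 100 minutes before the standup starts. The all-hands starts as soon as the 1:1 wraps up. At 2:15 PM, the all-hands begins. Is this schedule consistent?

The 1:1 ends at 3:55 PM − 100 min = 2:15 PM.
So the all-hands starts at 2:15 PM.
That matches the stated 2:15 PM, so the schedule is consistent.

Yes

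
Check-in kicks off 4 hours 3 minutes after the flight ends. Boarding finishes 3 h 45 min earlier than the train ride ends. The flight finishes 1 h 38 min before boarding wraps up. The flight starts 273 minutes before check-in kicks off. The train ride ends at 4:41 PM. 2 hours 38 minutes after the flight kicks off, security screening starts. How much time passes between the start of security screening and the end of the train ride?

Boarding ends at 4:41 PM − 225 min = 12:56 PM.
The flight ends at 12:56 PM − 98 min = 11:18 AM.
Check-in starts at 11:18 AM + 243 min = 3:21 PM.
The flight starts at 3:21 PM − 273 min = 10:48 AM.
Security screening starts at 10:48 AM + 158 min = 1:26 PM.
From 1:26 PM to 4:41 PM is 3 h 15 min.

3 h 15 min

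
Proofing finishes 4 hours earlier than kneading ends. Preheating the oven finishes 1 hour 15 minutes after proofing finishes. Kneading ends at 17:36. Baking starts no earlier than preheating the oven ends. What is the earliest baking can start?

14:51

Proofing ends at 17:36 − 240 min = 13:36.
Preheating the oven ends at 13:36 + 75 min = 14:51.
Baking is bounded by preheating the oven, so the earliest it can start is 14:51.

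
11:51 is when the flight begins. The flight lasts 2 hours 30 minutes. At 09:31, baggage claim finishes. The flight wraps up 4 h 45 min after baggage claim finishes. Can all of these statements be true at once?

No

The flight ends at 09:31 + 285 min = 14:16.
The flight starts at 14:16 − 150 min = 11:46.
But the flight is also said to start at 11:51 — a 5-minute conflict.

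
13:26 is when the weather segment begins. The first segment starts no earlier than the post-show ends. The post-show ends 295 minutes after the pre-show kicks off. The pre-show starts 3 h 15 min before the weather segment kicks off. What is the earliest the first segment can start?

The pre-show starts at 13:26 − 195 min = 10:11.
The post-show ends at 10:11 + 295 min = 15:06.
The first segment is bounded by the post-show, so the earliest it can start is 15:06.

15:06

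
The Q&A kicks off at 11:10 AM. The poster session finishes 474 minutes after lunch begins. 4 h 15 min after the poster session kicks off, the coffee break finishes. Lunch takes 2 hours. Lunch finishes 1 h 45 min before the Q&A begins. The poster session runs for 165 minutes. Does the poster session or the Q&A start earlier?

Lunch ends at 11:10 AM − 105 min = 9:25 AM.
Lunch starts at 9:25 AM − 120 min = 7:25 AM.
The poster session ends at 7:25 AM + 474 min = 3:19 PM.
The poster session starts at 3:19 PM − 165 min = 12:34 PM.
The poster session starts at 12:34 PM and the Q&A starts at 11:10 AM, so the Q&A is first.

the Q&A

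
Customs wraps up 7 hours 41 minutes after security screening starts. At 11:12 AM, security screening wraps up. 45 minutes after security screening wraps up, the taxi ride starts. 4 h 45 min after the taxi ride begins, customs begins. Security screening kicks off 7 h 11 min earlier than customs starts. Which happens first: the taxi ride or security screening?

security screening

The taxi ride starts at 11:12 AM + 45 min = 11:57 AM.
Customs starts at 11:57 AM + 285 min = 4:42 PM.
Security screening starts at 4:42 PM − 431 min = 9:31 AM.
The taxi ride starts at 11:57 AM and security screening starts at 9:31 AM, so security screening is first.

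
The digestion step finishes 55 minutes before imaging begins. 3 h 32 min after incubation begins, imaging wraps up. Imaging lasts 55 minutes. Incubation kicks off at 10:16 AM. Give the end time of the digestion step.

Imaging ends at 10:16 AM + 212 min = 1:48 PM.
Imaging starts at 1:48 PM − 55 min = 12:53 PM.
The digestion step ends at 12:53 PM − 55 min = 11:58 AM.

11:58 AM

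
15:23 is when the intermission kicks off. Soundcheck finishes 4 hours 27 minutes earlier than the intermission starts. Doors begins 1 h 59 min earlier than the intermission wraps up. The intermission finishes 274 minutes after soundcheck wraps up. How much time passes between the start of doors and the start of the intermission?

112 minutes

Soundcheck ends at 15:23 − 267 min = 10:56.
The intermission ends at 10:56 + 274 min = 15:30.
Doors starts at 15:30 − 119 min = 13:31.
From 13:31 to 15:23 is 112 minutes.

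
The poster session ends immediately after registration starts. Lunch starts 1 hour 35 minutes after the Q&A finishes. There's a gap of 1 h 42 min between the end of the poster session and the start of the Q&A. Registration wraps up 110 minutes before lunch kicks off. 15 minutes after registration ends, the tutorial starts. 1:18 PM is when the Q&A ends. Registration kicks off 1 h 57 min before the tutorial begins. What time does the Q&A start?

Lunch starts at 1:18 PM + 95 min = 2:53 PM.
Registration ends at 2:53 PM − 110 min = 1:03 PM.
The tutorial starts at 1:03 PM + 15 min = 1:18 PM.
Registration starts at 1:18 PM − 117 min = 11:21 AM.
So the poster session ends at 11:21 AM.
The Q&A starts at 11:21 AM + 102 min = 1:03 PM.

1:03 PM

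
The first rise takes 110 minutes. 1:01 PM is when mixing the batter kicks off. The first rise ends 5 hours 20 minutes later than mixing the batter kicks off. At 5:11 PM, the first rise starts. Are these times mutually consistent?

The first rise ends at 1:01 PM + 320 min = 6:21 PM.
The first rise starts at 6:21 PM − 110 min = 4:31 PM.
But the first rise is also said to start at 5:11 PM — a 40-minute conflict.

No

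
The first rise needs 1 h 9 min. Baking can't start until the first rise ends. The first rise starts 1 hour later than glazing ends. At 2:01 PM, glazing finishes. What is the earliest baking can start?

The first rise starts at 2:01 PM + 60 min = 3:01 PM.
The first rise ends at 3:01 PM + 69 min = 4:10 PM.
Baking is bounded by the first rise, so the earliest it can start is 4:10 PM.

4:10 PM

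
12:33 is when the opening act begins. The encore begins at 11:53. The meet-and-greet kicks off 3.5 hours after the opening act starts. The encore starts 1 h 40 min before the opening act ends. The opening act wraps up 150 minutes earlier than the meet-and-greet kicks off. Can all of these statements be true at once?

The meet-and-greet starts at 12:33 + 210 min = 16:03.
The opening act ends at 16:03 − 150 min = 13:33.
The encore starts at 13:33 − 100 min = 11:53.
That matches the stated 11:53, so the schedule is consistent.

Yes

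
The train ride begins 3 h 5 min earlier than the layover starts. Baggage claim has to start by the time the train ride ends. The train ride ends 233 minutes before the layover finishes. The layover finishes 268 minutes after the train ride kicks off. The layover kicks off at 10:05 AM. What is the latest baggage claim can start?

The train ride starts at 10:05 AM − 185 min = 7:00 AM.
The layover ends at 7:00 AM + 268 min = 11:28 AM.
The train ride ends at 11:28 AM − 233 min = 7:35 AM.
Baggage claim is bounded by the train ride, so the latest it can start is 7:35 AM.

7:35 AM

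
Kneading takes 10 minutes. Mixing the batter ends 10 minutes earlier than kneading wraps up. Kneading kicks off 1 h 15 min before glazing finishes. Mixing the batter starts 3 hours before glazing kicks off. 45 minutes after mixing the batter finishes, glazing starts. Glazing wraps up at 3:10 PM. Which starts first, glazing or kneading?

Kneading starts at 3:10 PM − 75 min = 1:55 PM.
Kneading ends at 1:55 PM + 10 min = 2:05 PM.
Mixing the batter ends at 2:05 PM − 10 min = 1:55 PM.
Glazing starts at 1:55 PM + 45 min = 2:40 PM.
Glazing starts at 2:40 PM and kneading starts at 1:55 PM, so kneading is first.

kneading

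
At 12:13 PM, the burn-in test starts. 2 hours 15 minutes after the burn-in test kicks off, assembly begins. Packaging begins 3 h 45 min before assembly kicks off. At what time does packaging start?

Assembly starts at 12:13 PM + 135 min = 2:28 PM.
Packaging starts at 2:28 PM − 225 min = 10:43 AM.

10:43 AM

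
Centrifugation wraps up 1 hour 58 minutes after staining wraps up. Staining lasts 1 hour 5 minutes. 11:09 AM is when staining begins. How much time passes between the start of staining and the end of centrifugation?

183 minutes

Staining ends at 11:09 AM + 65 min = 12:14 PM.
Centrifugation ends at 12:14 PM + 118 min = 2:12 PM.
From 11:09 AM to 2:12 PM is 183 minutes.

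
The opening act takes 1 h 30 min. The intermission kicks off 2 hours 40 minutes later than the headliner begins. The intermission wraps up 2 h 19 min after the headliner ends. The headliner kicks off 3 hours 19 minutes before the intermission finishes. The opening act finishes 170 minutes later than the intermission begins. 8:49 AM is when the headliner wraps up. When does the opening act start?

The intermission ends at 8:49 AM + 139 min = 11:08 AM.
The headliner starts at 11:08 AM − 199 min = 7:49 AM.
The intermission starts at 7:49 AM + 160 min = 10:29 AM.
The opening act ends at 10:29 AM + 170 min = 1:19 PM.
The opening act starts at 1:19 PM − 90 min = 11:49 AM.

11:49 AM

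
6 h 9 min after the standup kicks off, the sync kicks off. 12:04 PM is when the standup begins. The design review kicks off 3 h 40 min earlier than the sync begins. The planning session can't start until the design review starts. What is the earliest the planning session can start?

2:33 PM

The sync starts at 12:04 PM + 369 min = 6:13 PM.
The design review starts at 6:13 PM − 220 min = 2:33 PM.
The planning session is bounded by the design review, so the earliest it can start is 2:33 PM.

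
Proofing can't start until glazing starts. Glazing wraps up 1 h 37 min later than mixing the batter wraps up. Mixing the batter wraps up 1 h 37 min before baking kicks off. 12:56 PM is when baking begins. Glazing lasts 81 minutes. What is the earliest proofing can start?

11:35 AM

Mixing the batter ends at 12:56 PM − 97 min = 11:19 AM.
Glazing ends at 11:19 AM + 97 min = 12:56 PM.
Glazing starts at 12:56 PM − 81 min = 11:35 AM.
Proofing is bounded by glazing, so the earliest it can start is 11:35 AM.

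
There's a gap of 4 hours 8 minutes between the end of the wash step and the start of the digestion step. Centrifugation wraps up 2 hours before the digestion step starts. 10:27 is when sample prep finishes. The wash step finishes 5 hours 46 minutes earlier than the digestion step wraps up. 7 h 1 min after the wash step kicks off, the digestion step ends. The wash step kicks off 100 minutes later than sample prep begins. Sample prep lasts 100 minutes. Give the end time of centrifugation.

Sample prep starts at 10:27 − 100 min = 08:47.
The wash step starts at 08:47 + 100 min = 10:27.
The digestion step ends at 10:27 + 421 min = 17:28.
The wash step ends at 17:28 − 346 min = 11:42.
The digestion step starts at 11:42 + 248 min = 15:50.
Centrifugation ends at 15:50 − 120 min = 13:50.

13:50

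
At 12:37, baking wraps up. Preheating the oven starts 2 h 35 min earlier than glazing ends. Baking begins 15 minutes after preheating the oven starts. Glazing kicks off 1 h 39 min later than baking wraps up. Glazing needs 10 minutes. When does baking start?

12:06

Glazing starts at 12:37 + 99 min = 14:16.
Glazing ends at 14:16 + 10 min = 14:26.
Preheating the oven starts at 14:26 − 155 min = 11:51.
Baking starts at 11:51 + 15 min = 12:06.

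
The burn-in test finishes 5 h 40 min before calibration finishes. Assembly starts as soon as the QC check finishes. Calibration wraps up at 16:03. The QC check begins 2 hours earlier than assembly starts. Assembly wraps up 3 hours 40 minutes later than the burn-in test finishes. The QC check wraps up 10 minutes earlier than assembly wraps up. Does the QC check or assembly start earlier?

the QC check

The burn-in test ends at 16:03 − 340 min = 10:23.
Assembly ends at 10:23 + 220 min = 14:03.
The QC check ends at 14:03 − 10 min = 13:53.
So assembly starts at 13:53.
The QC check starts at 13:53 − 120 min = 11:53.
The QC check starts at 11:53 and assembly starts at 13:53, so the QC check is first.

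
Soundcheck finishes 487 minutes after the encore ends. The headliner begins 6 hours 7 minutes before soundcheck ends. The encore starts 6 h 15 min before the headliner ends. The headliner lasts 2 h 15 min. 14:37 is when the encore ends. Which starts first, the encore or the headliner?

Soundcheck ends at 14:37 + 487 min = 22:44.
The headliner starts at 22:44 − 367 min = 16:37.
The headliner ends at 16:37 + 135 min = 18:52.
The encore starts at 18:52 − 375 min = 12:37.
The encore starts at 12:37 and the headliner starts at 16:37, so the encore is first.

the encore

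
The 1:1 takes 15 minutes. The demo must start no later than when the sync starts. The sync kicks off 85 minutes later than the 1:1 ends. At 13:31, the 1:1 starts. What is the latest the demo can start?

The 1:1 ends at 13:31 + 15 min = 13:46.
The sync starts at 13:46 + 85 min = 15:11.
The demo is bounded by the sync, so the latest it can start is 15:11.

15:11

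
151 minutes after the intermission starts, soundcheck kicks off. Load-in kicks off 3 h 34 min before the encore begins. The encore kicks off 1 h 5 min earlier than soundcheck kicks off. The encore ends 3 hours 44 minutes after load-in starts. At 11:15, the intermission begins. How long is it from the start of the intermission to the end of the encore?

96 minutes

Soundcheck starts at 11:15 + 151 min = 13:46.
The encore starts at 13:46 − 65 min = 12:41.
Load-in starts at 12:41 − 214 min = 09:07.
The encore ends at 09:07 + 224 min = 12:51.
From 11:15 to 12:51 is 96 minutes.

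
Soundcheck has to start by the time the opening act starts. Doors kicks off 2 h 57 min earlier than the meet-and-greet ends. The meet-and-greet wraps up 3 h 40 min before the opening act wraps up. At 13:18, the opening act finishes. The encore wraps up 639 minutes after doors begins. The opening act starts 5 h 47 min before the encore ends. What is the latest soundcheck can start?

The meet-and-greet ends at 13:18 − 220 min = 09:38.
Doors starts at 09:38 − 177 min = 06:41.
The encore ends at 06:41 + 639 min = 17:20.
The opening act starts at 17:20 − 347 min = 11:33.
Soundcheck is bounded by the opening act, so the latest it can start is 11:33.

11:33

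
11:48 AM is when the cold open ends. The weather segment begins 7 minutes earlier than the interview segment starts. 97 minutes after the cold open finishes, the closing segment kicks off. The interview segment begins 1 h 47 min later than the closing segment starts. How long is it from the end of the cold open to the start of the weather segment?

197 minutes

The closing segment starts at 11:48 AM + 97 min = 1:25 PM.
The interview segment starts at 1:25 PM + 107 min = 3:12 PM.
The weather segment starts at 3:12 PM − 7 min = 3:05 PM.
From 11:48 AM to 3:05 PM is 197 minutes.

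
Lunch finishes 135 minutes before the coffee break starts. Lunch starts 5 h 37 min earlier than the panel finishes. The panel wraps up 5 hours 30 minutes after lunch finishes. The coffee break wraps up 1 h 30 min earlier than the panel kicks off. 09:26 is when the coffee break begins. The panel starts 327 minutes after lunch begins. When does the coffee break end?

11:01

Lunch ends at 09:26 − 135 min = 07:11.
The panel ends at 07:11 + 330 min = 12:41.
Lunch starts at 12:41 − 337 min = 07:04.
The panel starts at 07:04 + 327 min = 12:31.
The coffee break ends at 12:31 − 90 min = 11:01.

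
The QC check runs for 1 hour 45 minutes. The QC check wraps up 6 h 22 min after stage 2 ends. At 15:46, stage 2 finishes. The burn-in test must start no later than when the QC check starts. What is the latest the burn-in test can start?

The QC check ends at 15:46 + 382 min = 22:08.
The QC check starts at 22:08 − 105 min = 20:23.
The burn-in test is bounded by the QC check, so the latest it can start is 20:23.

20:23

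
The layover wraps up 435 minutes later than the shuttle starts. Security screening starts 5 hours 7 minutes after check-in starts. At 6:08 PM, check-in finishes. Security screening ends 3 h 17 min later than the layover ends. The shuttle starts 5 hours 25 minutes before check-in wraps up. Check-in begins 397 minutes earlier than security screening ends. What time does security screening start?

9:45 PM

The shuttle starts at 6:08 PM − 325 min = 12:43 PM.
The layover ends at 12:43 PM + 435 min = 7:58 PM.
Security screening ends at 7:58 PM + 197 min = 11:15 PM.
Check-in starts at 11:15 PM − 397 min = 4:38 PM.
Security screening starts at 4:38 PM + 307 min = 9:45 PM.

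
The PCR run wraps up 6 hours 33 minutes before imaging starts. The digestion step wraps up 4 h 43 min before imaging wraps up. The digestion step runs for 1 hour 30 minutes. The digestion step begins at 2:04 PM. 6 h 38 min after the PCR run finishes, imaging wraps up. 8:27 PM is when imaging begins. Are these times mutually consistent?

The PCR run ends at 8:27 PM − 393 min = 1:54 PM.
Imaging ends at 1:54 PM + 398 min = 8:32 PM.
The digestion step ends at 8:32 PM − 283 min = 3:49 PM.
The digestion step starts at 3:49 PM − 90 min = 2:19 PM.
But the digestion step is also said to start at 2:04 PM — a 15-minute conflict.

No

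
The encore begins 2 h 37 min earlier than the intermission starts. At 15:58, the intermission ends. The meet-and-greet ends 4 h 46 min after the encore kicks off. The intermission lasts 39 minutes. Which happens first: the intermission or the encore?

The intermission starts at 15:58 − 39 min = 15:19.
The encore starts at 15:19 − 157 min = 12:42.
The intermission starts at 15:19 and the encore starts at 12:42, so the encore is first.

the encore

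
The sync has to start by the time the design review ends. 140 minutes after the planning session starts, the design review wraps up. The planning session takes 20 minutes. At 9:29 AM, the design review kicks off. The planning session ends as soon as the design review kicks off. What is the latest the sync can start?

The planning session ends at 9:29 AM.
The planning session starts at 9:29 AM − 20 min = 9:09 AM.
The design review ends at 9:09 AM + 140 min = 11:29 AM.
The sync is bounded by the design review, so the latest it can start is 11:29 AM.

11:29 AM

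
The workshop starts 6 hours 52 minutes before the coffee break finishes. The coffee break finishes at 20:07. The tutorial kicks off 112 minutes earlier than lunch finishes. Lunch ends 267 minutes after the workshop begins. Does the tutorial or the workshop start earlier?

the workshop

The workshop starts at 20:07 − 412 min = 13:15.
Lunch ends at 13:15 + 267 min = 17:42.
The tutorial starts at 17:42 − 112 min = 15:50.
The tutorial starts at 15:50 and the workshop starts at 13:15, so the workshop is first.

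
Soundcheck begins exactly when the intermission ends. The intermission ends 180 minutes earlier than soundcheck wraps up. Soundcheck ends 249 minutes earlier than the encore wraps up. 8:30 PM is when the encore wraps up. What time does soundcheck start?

Soundcheck ends at 8:30 PM − 249 min = 4:21 PM.
The intermission ends at 4:21 PM − 180 min = 1:21 PM.
So soundcheck starts at 1:21 PM.

1:21 PM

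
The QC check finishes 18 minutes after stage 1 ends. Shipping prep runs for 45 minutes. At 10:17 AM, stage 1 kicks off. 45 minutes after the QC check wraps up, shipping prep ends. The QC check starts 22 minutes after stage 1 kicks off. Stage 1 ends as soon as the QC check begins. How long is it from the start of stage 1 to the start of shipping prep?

40 minutes

The QC check starts at 10:17 AM + 22 min = 10:39 AM.
So stage 1 ends at 10:39 AM.
The QC check ends at 10:39 AM + 18 min = 10:57 AM.
Shipping prep ends at 10:57 AM + 45 min = 11:42 AM.
Shipping prep starts at 11:42 AM − 45 min = 10:57 AM.
From 10:17 AM to 10:57 AM is 40 minutes.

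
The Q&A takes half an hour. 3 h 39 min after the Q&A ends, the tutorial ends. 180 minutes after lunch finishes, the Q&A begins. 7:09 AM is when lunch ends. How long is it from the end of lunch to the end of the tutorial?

429 minutes

The Q&A starts at 7:09 AM + 180 min = 10:09 AM.
The Q&A ends at 10:09 AM + 30 min = 10:39 AM.
The tutorial ends at 10:39 AM + 219 min = 2:18 PM.
From 7:09 AM to 2:18 PM is 429 minutes.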